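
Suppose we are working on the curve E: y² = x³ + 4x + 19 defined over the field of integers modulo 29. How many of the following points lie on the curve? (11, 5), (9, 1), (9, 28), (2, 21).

3

(11, 5): 5² ≡ 25, rhs ≡ 2 → off.
(9, 1): 1² ≡ 1, rhs ≡ 1 → on.
(9, 28): 28² ≡ 1, rhs ≡ 1 → on.
(2, 21): 21² ≡ 6, rhs ≡ 6 → on.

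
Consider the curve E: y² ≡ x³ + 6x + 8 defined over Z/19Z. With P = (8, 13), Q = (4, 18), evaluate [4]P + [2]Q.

(4, 1)

First 4P:
Double-and-add on 4 = (100)₂. Start with P = (8, 13) for the leading 1-bit.
double: tangent at (8, 13): λ = (3·8² + 6)/(2·13) ≡ 8/7. 7⁻¹ ≡ 11 (mod 19) since 7·11 = 77 ≡ 1, so λ ≡ 8·11 ≡ 12.
  x = λ² - 8 - 8 = 144 - 16 ≡ 14; y = λ·(8 - 14) - 13 ≡ 10. → (14, 10)
double: tangent at (14, 10): λ = (3·14² + 6)/(2·10) ≡ 5/1. 1⁻¹ ≡ 1 (mod 19), so λ ≡ 5·1 ≡ 5.
  x = λ² - 14 - 14 = 25 - 28 ≡ 16; y = λ·(14 - 16) - 10 ≡ 18. → (16, 18)
4P = (16, 18).
Next 2Q:
Repeated addition: build up to 2Q.
2Q: tangent at (4, 18): λ = (3·4² + 6)/(2·18) ≡ 16/17. 17⁻¹ ≡ 9 (mod 19), so λ ≡ 16·9 ≡ 11.
  x = λ² - 4 - 4 = 121 - 8 ≡ 18; y = λ·(4 - 18) - 18 ≡ 18. → (18, 18)
2Q = (18, 18).
Finally 4P + 2Q:
(16, 18) + (18, 18). λ = (18 - 18)/(18 - 16) ≡ 0/2 mod 19. 2⁻¹ ≡ 10 (mod 19) since 2·10 = 20 ≡ 1, so λ ≡ 0.
  x = λ² - 16 - 18 = 0 - 34 ≡ 4; y = λ·(16 - 4) - 18 ≡ 1. → (4, 1)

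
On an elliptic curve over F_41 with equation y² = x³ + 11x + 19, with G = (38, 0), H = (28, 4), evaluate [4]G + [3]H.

(2, 34)

First 4G:
Repeated addition: build up to 4G.
2G: (38, 0) + (38, 0): same x and y₁ ≡ -y₂, so the sum is 𝒪.
3G: 𝒪 + (38, 0) = (38, 0) (identity).
4G: (38, 0) + (38, 0): same x and y₁ ≡ -y₂, so the sum is 𝒪.
4G = 𝒪.
Next 3H:
Repeated addition: build up to 3H.
2H: tangent at (28, 4): λ = (3·28² + 11)/(2·4) ≡ 26/8. 8⁻¹ ≡ 36 (mod 41), so λ ≡ 26·36 ≡ 34.
  x = λ² - 28 - 28 = 1156 - 56 ≡ 34; y = λ·(28 - 34) - 4 ≡ 38. → (34, 38)
3H: (34, 38) + (28, 4). λ = (4 - 38)/(28 - 34) ≡ 7/35 mod 41. 35⁻¹ ≡ 34 (mod 41) since 35·34 = 1190 ≡ 1, so λ ≡ 33.
  x = λ² - 34 - 28 = 1089 - 62 ≡ 2; y = λ·(34 - 2) - 38 ≡ 34. → (2, 34)
3H = (2, 34).
Finally 4G + 3H:
𝒪 + (2, 34) = (2, 34) (identity).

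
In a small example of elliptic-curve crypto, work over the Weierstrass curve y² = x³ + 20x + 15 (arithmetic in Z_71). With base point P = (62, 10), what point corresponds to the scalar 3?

Repeated addition: build up to 3P.
2P: tangent at (62, 10): λ = (3·62² + 20)/(2·10) ≡ 50/20. 20⁻¹ ≡ 32 (mod 71), so λ ≡ 50·32 ≡ 38.
  x = λ² - 62 - 62 = 1444 - 124 ≡ 42; y = λ·(62 - 42) - 10 ≡ 40. → (42, 40)
3P: (42, 40) + (62, 10). λ = (10 - 40)/(62 - 42) ≡ 41/20 mod 71. 20⁻¹ ≡ 32 (mod 71), so λ ≡ 34.
  x = λ² - 42 - 62 = 1156 - 104 ≡ 58; y = λ·(42 - 58) - 40 ≡ 55. → (58, 55)

(58, 55)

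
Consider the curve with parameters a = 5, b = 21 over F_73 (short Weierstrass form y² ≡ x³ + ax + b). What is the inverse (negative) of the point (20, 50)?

(20, 23)

-(20, 50) = (20, -50 mod 73) = (20, 23).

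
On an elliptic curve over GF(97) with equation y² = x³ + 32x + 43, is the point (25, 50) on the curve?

y² = 50² ≡ 75; x³ + 32x + 43 = 16468 ≡ 75 (mod 97). 75 = 75.

yes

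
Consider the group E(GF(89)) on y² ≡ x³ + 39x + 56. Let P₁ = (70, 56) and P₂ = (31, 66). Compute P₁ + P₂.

(45, 38)

(70, 56) + (31, 66). λ = (66 - 56)/(31 - 70) ≡ 10/50 mod 89. 50⁻¹ ≡ 73 (mod 89), so λ ≡ 18.
  x = λ² - 70 - 31 = 324 - 101 ≡ 45; y = λ·(70 - 45) - 56 ≡ 38. → (45, 38)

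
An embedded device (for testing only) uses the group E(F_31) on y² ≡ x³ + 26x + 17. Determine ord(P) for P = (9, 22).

2P: tangent at (9, 22): λ = (3·9² + 26)/(2·22) ≡ 21/13. 13⁻¹ ≡ 12 (mod 31) since 13·12 = 156 ≡ 1, so λ ≡ 21·12 ≡ 4.
  x = λ² - 9 - 9 = 16 - 18 ≡ 29; y = λ·(9 - 29) - 22 ≡ 22. → (29, 22)
3P: (29, 22) + (9, 22). λ = (22 - 22)/(9 - 29) ≡ 0/11 mod 31. 11⁻¹ ≡ 17 (mod 31), so λ ≡ 0.
  x = λ² - 29 - 9 = 0 - 38 ≡ 24; y = λ·(29 - 24) - 22 ≡ 9. → (24, 9)
4P: (24, 9) + (9, 22). λ = (22 - 9)/(9 - 24) ≡ 13/16 mod 31. 16⁻¹ ≡ 2 (mod 31), so λ ≡ 26.
  x = λ² - 24 - 9 = 676 - 33 ≡ 23; y = λ·(24 - 23) - 9 ≡ 17. → (23, 17)
5P: (23, 17) + (9, 22). λ = (22 - 17)/(9 - 23) ≡ 5/17 mod 31. 17⁻¹ ≡ 11 (mod 31), so λ ≡ 24.
  x = λ² - 23 - 9 = 576 - 32 ≡ 17; y = λ·(23 - 17) - 17 ≡ 3. → (17, 3)
6P: (17, 3) + (9, 22). λ = (22 - 3)/(9 - 17) ≡ 19/23 mod 31. 23⁻¹ ≡ 27 (mod 31), so λ ≡ 17.
  x = λ² - 17 - 9 = 289 - 26 ≡ 15; y = λ·(17 - 15) - 3 ≡ 0. → (15, 0)
7P: (15, 0) + (9, 22). λ = (22 - 0)/(9 - 15) ≡ 22/25 mod 31. 25⁻¹ ≡ 5 (mod 31), so λ ≡ 17.
  x = λ² - 15 - 9 = 289 - 24 ≡ 17; y = λ·(15 - 17) - 0 ≡ 28. → (17, 28)
8P: (17, 28) + (9, 22). λ = (22 - 28)/(9 - 17) ≡ 25/23 mod 31. 23⁻¹ ≡ 27 (mod 31), so λ ≡ 24.
  x = λ² - 17 - 9 = 576 - 26 ≡ 23; y = λ·(17 - 23) - 28 ≡ 14. → (23, 14)
9P: (23, 14) + (9, 22). λ = (22 - 14)/(9 - 23) ≡ 8/17 mod 31. 17⁻¹ ≡ 11 (mod 31), so λ ≡ 26.
  x = λ² - 23 - 9 = 676 - 32 ≡ 24; y = λ·(23 - 24) - 14 ≡ 22. → (24, 22)
10P: (24, 22) + (9, 22). λ = (22 - 22)/(9 - 24) ≡ 0/16 mod 31. 16⁻¹ ≡ 2 (mod 31) since 16·2 = 32 ≡ 1, so λ ≡ 0.
  x = λ² - 24 - 9 = 0 - 33 ≡ 29; y = λ·(24 - 29) - 22 ≡ 9. → (29, 9)
11P: (29, 9) + (9, 22). λ = (22 - 9)/(9 - 29) ≡ 13/11 mod 31. 11⁻¹ ≡ 17 (mod 31), so λ ≡ 4.
  x = λ² - 29 - 9 = 16 - 38 ≡ 9; y = λ·(29 - 9) - 9 ≡ 9. → (9, 9)
12P: (9, 9) + (9, 22): same x and y₁ ≡ -y₂, so the sum is O.
12P = O, so the order is 12.

12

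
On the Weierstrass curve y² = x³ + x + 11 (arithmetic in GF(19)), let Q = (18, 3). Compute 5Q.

(11, 17)

Repeated addition: build up to 5Q.
2Q: tangent at (18, 3): λ = (3·18² + 1)/(2·3) ≡ 4/6. 6⁻¹ ≡ 16 (mod 19) since 6·16 = 96 ≡ 1, so λ ≡ 4·16 ≡ 7.
  x = λ² - 18 - 18 = 49 - 36 ≡ 13; y = λ·(18 - 13) - 3 ≡ 13. → (13, 13)
3Q: (13, 13) + (18, 3). λ = (3 - 13)/(18 - 13) ≡ 9/5 mod 19. 5⁻¹ ≡ 4 (mod 19), so λ ≡ 17.
  x = λ² - 13 - 18 = 289 - 31 ≡ 11; y = λ·(13 - 11) - 13 ≡ 2. → (11, 2)
4Q: (11, 2) + (18, 3). λ = (3 - 2)/(18 - 11) ≡ 1/7 mod 19. 7⁻¹ ≡ 11 (mod 19) since 7·11 = 77 ≡ 1, so λ ≡ 11.
  x = λ² - 11 - 18 = 121 - 29 ≡ 16; y = λ·(11 - 16) - 2 ≡ 0. → (16, 0)
5Q: (16, 0) + (18, 3). λ = (3 - 0)/(18 - 16) ≡ 3/2 mod 19. 2⁻¹ ≡ 10 (mod 19), so λ ≡ 11.
  x = λ² - 16 - 18 = 121 - 34 ≡ 11; y = λ·(16 - 11) - 0 ≡ 17. → (11, 17)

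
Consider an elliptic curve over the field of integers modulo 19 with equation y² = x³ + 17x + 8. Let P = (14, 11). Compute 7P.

Repeated addition: build up to 7P.
2P: tangent at (14, 11): λ = (3·14² + 17)/(2·11) ≡ 16/3. 3⁻¹ ≡ 13 (mod 19) since 3·13 = 39 ≡ 1, so λ ≡ 16·13 ≡ 18.
  x = λ² - 14 - 14 = 324 - 28 ≡ 11; y = λ·(14 - 11) - 11 ≡ 5. → (11, 5)
3P: (11, 5) + (14, 11). λ = (11 - 5)/(14 - 11) ≡ 6/3 mod 19. 3⁻¹ ≡ 13 (mod 19) since 3·13 = 39 ≡ 1, so λ ≡ 2.
  x = λ² - 11 - 14 = 4 - 25 ≡ 17; y = λ·(11 - 17) - 5 ≡ 2. → (17, 2)
4P: (17, 2) + (14, 11). λ = (11 - 2)/(14 - 17) ≡ 9/16 mod 19. 16⁻¹ ≡ 6 (mod 19), so λ ≡ 16.
  x = λ² - 17 - 14 = 256 - 31 ≡ 16; y = λ·(17 - 16) - 2 ≡ 14. → (16, 14)
5P: (16, 14) + (14, 11). λ = (11 - 14)/(14 - 16) ≡ 16/17 mod 19. 17⁻¹ ≡ 9 (mod 19) since 17·9 = 153 ≡ 1, so λ ≡ 11.
  x = λ² - 16 - 14 = 121 - 30 ≡ 15; y = λ·(16 - 15) - 14 ≡ 16. → (15, 16)
6P: (15, 16) + (14, 11). λ = (11 - 16)/(14 - 15) ≡ 14/18 mod 19. 18⁻¹ ≡ 18 (mod 19) since 18·18 = 324 ≡ 1, so λ ≡ 5.
  x = λ² - 15 - 14 = 25 - 29 ≡ 15; y = λ·(15 - 15) - 16 ≡ 3. → (15, 3)
7P: (15, 3) + (14, 11). λ = (11 - 3)/(14 - 15) ≡ 8/18 mod 19. 18⁻¹ ≡ 18 (mod 19), so λ ≡ 11.
  x = λ² - 15 - 14 = 121 - 29 ≡ 16; y = λ·(15 - 16) - 3 ≡ 5. → (16, 5)

(16, 5)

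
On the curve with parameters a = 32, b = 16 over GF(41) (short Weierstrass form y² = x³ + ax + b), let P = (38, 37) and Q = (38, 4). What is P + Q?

O

The two points share x = 38 and their y-coordinates satisfy 37 + 4 ≡ 0 (mod 41), so they are inverses. Their sum is 𝒪.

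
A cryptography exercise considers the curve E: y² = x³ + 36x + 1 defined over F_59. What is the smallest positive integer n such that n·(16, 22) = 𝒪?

11

2P: tangent at (16, 22): λ = (3·16² + 36)/(2·22) ≡ 37/44. 44⁻¹ ≡ 55 (mod 59) since 44·55 = 2420 ≡ 1, so λ ≡ 37·55 ≡ 29.
  x = λ² - 16 - 16 = 841 - 32 ≡ 42; y = λ·(16 - 42) - 22 ≡ 50. → (42, 50)
3P: (42, 50) + (16, 22). λ = (22 - 50)/(16 - 42) ≡ 31/33 mod 59. 33⁻¹ ≡ 34 (mod 59) since 33·34 = 1122 ≡ 1, so λ ≡ 51.
  x = λ² - 42 - 16 = 2601 - 58 ≡ 6; y = λ·(42 - 6) - 50 ≡ 16. → (6, 16)
4P: (6, 16) + (16, 22). λ = (22 - 16)/(16 - 6) ≡ 6/10 mod 59. 10⁻¹ ≡ 6 (mod 59), so λ ≡ 36.
  x = λ² - 6 - 16 = 1296 - 22 ≡ 35; y = λ·(6 - 35) - 16 ≡ 2. → (35, 2)
5P: (35, 2) + (16, 22). λ = (22 - 2)/(16 - 35) ≡ 20/40 mod 59. 40⁻¹ ≡ 31 (mod 59), so λ ≡ 30.
  x = λ² - 35 - 16 = 900 - 51 ≡ 23; y = λ·(35 - 23) - 2 ≡ 4. → (23, 4)
6P: (23, 4) + (16, 22). λ = (22 - 4)/(16 - 23) ≡ 18/52 mod 59. 52⁻¹ ≡ 42 (mod 59) since 52·42 = 2184 ≡ 1, so λ ≡ 48.
  x = λ² - 23 - 16 = 2304 - 39 ≡ 23; y = λ·(23 - 23) - 4 ≡ 55. → (23, 55)
7P: (23, 55) + (16, 22). λ = (22 - 55)/(16 - 23) ≡ 26/52 mod 59. 52⁻¹ ≡ 42 (mod 59) since 52·42 = 2184 ≡ 1, so λ ≡ 30.
  x = λ² - 23 - 16 = 900 - 39 ≡ 35; y = λ·(23 - 35) - 55 ≡ 57. → (35, 57)
8P: (35, 57) + (16, 22). λ = (22 - 57)/(16 - 35) ≡ 24/40 mod 59. 40⁻¹ ≡ 31 (mod 59), so λ ≡ 36.
  x = λ² - 35 - 16 = 1296 - 51 ≡ 6; y = λ·(35 - 6) - 57 ≡ 43. → (6, 43)
9P: (6, 43) + (16, 22). λ = (22 - 43)/(16 - 6) ≡ 38/10 mod 59. 10⁻¹ ≡ 6 (mod 59), so λ ≡ 51.
  x = λ² - 6 - 16 = 2601 - 22 ≡ 42; y = λ·(6 - 42) - 43 ≡ 9. → (42, 9)
10P: (42, 9) + (16, 22). λ = (22 - 9)/(16 - 42) ≡ 13/33 mod 59. 33⁻¹ ≡ 34 (mod 59), so λ ≡ 29.
  x = λ² - 42 - 16 = 841 - 58 ≡ 16; y = λ·(42 - 16) - 9 ≡ 37. → (16, 37)
11P: (16, 37) + (16, 22): same x and y₁ ≡ -y₂, so the sum is 𝒪.
11P = 𝒪, so the order is 11.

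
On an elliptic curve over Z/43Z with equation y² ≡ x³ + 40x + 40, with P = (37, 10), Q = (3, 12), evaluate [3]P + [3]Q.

First 3P:
Repeated addition: build up to 3P.
2P: tangent at (37, 10): λ = (3·37² + 40)/(2·10) ≡ 19/20. 20⁻¹ ≡ 28 (mod 43) since 20·28 = 560 ≡ 1, so λ ≡ 19·28 ≡ 16.
  x = λ² - 37 - 37 = 256 - 74 ≡ 10; y = λ·(37 - 10) - 10 ≡ 35. → (10, 35)
3P: (10, 35) + (37, 10). λ = (10 - 35)/(37 - 10) ≡ 18/27 mod 43. 27⁻¹ ≡ 8 (mod 43), so λ ≡ 15.
  x = λ² - 10 - 37 = 225 - 47 ≡ 6; y = λ·(10 - 6) - 35 ≡ 25. → (6, 25)
3P = (6, 25).
Next 3Q:
Repeated addition: build up to 3Q.
2Q: tangent at (3, 12): λ = (3·3² + 40)/(2·12) ≡ 24/24. 24⁻¹ ≡ 9 (mod 43), so λ ≡ 24·9 ≡ 1.
  x = λ² - 3 - 3 = 1 - 6 ≡ 38; y = λ·(3 - 38) - 12 ≡ 39. → (38, 39)
3Q: (38, 39) + (3, 12). λ = (12 - 39)/(3 - 38) ≡ 16/8 mod 43. 8⁻¹ ≡ 27 (mod 43) since 8·27 = 216 ≡ 1, so λ ≡ 2.
  x = λ² - 38 - 3 = 4 - 41 ≡ 6; y = λ·(38 - 6) - 39 ≡ 25. → (6, 25)
3Q = (6, 25).
Finally 3P + 3Q:
tangent at (6, 25): λ = (3·6² + 40)/(2·25) ≡ 19/7. 7⁻¹ ≡ 37 (mod 43), so λ ≡ 19·37 ≡ 15.
  x = λ² - 6 - 6 = 225 - 12 ≡ 41; y = λ·(6 - 41) - 25 ≡ 9. → (41, 9)

(41, 9)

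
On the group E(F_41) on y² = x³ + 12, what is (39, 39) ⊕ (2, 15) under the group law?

(39, 39) + (2, 15). λ = (15 - 39)/(2 - 39) ≡ 17/4 mod 41. 4⁻¹ ≡ 31 (mod 41) since 4·31 = 124 ≡ 1, so λ ≡ 35.
  x = λ² - 39 - 2 = 1225 - 41 ≡ 36; y = λ·(39 - 36) - 39 ≡ 25. → (36, 25)

(36, 25)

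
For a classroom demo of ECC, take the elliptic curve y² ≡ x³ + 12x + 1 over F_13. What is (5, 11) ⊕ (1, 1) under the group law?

(5, 11) + (1, 1). λ = (1 - 11)/(1 - 5) ≡ 3/9 mod 13. 9⁻¹ ≡ 3 (mod 13), so λ ≡ 9.
  x = λ² - 5 - 1 = 81 - 6 ≡ 10; y = λ·(5 - 10) - 11 ≡ 9. → (10, 9)

(10, 9)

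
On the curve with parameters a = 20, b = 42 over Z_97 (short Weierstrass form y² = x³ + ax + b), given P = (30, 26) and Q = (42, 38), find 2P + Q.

First 2P:
Repeated addition: build up to 2P.
2P: tangent at (30, 26): λ = (3·30² + 20)/(2·26) ≡ 4/52. 52⁻¹ ≡ 28 (mod 97), so λ ≡ 4·28 ≡ 15.
  x = λ² - 30 - 30 = 225 - 60 ≡ 68; y = λ·(30 - 68) - 26 ≡ 83. → (68, 83)
2P = (68, 83).
Finally 2P + Q:
(68, 83) + (42, 38). λ = (38 - 83)/(42 - 68) ≡ 52/71 mod 97. 71⁻¹ ≡ 41 (mod 97) since 71·41 = 2911 ≡ 1, so λ ≡ 95.
  x = λ² - 68 - 42 = 9025 - 110 ≡ 88; y = λ·(68 - 88) - 83 ≡ 54. → (88, 54)

(88, 54)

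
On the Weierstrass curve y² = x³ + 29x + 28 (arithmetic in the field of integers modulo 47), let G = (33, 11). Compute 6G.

Double-and-add on 6 = (110)₂. Start with G = (33, 11) for the leading 1-bit.
double: tangent at (33, 11): λ = (3·33² + 29)/(2·11) ≡ 6/22. 22⁻¹ ≡ 15 (mod 47) since 22·15 = 330 ≡ 1, so λ ≡ 6·15 ≡ 43.
  x = λ² - 33 - 33 = 1849 - 66 ≡ 44; y = λ·(33 - 44) - 11 ≡ 33. → (44, 33)
add G: (44, 33) + (33, 11). λ = (11 - 33)/(33 - 44) ≡ 25/36 mod 47. 36⁻¹ ≡ 17 (mod 47), so λ ≡ 2.
  x = λ² - 44 - 33 = 4 - 77 ≡ 21; y = λ·(44 - 21) - 33 ≡ 13. → (21, 13)
double: tangent at (21, 13): λ = (3·21² + 29)/(2·13) ≡ 36/26. 26⁻¹ ≡ 38 (mod 47), so λ ≡ 36·38 ≡ 5.
  x = λ² - 21 - 21 = 25 - 42 ≡ 30; y = λ·(21 - 30) - 13 ≡ 36. → (30, 36)

(30, 36)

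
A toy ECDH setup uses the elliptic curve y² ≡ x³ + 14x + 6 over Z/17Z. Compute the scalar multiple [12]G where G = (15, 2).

(8, 16)

Repeated addition: build up to 12G.
2G: tangent at (15, 2): λ = (3·15² + 14)/(2·2) ≡ 9/4. 4⁻¹ ≡ 13 (mod 17), so λ ≡ 9·13 ≡ 15.
  x = λ² - 15 - 15 = 225 - 30 ≡ 8; y = λ·(15 - 8) - 2 ≡ 1. → (8, 1)
3G: (8, 1) + (15, 2). λ = (2 - 1)/(15 - 8) ≡ 1/7 mod 17. 7⁻¹ ≡ 5 (mod 17), so λ ≡ 5.
  x = λ² - 8 - 15 = 25 - 23 ≡ 2; y = λ·(8 - 2) - 1 ≡ 12. → (2, 12)
4G: (2, 12) + (15, 2). λ = (2 - 12)/(15 - 2) ≡ 7/13 mod 17. 13⁻¹ ≡ 4 (mod 17), so λ ≡ 11.
  x = λ² - 2 - 15 = 121 - 17 ≡ 2; y = λ·(2 - 2) - 12 ≡ 5. → (2, 5)
5G: (2, 5) + (15, 2). λ = (2 - 5)/(15 - 2) ≡ 14/13 mod 17. 13⁻¹ ≡ 4 (mod 17), so λ ≡ 5.
  x = λ² - 2 - 15 = 25 - 17 ≡ 8; y = λ·(2 - 8) - 5 ≡ 16. → (8, 16)
6G: (8, 16) + (15, 2). λ = (2 - 16)/(15 - 8) ≡ 3/7 mod 17. 7⁻¹ ≡ 5 (mod 17), so λ ≡ 15.
  x = λ² - 8 - 15 = 225 - 23 ≡ 15; y = λ·(8 - 15) - 16 ≡ 15. → (15, 15)
7G: (15, 15) + (15, 2): same x and y₁ ≡ -y₂, so the sum is 𝒪.
8G: 𝒪 + (15, 2) = (15, 2) (identity).
9G: tangent at (15, 2): λ = (3·15² + 14)/(2·2) ≡ 9/4. 4⁻¹ ≡ 13 (mod 17) since 4·13 = 52 ≡ 1, so λ ≡ 9·13 ≡ 15.
  x = λ² - 15 - 15 = 225 - 30 ≡ 8; y = λ·(15 - 8) - 2 ≡ 1. → (8, 1)
10G: (8, 1) + (15, 2). λ = (2 - 1)/(15 - 8) ≡ 1/7 mod 17. 7⁻¹ ≡ 5 (mod 17) since 7·5 = 35 ≡ 1, so λ ≡ 5.
  x = λ² - 8 - 15 = 25 - 23 ≡ 2; y = λ·(8 - 2) - 1 ≡ 12. → (2, 12)
11G: (2, 12) + (15, 2). λ = (2 - 12)/(15 - 2) ≡ 7/13 mod 17. 13⁻¹ ≡ 4 (mod 17), so λ ≡ 11.
  x = λ² - 2 - 15 = 121 - 17 ≡ 2; y = λ·(2 - 2) - 12 ≡ 5. → (2, 5)
12G: (2, 5) + (15, 2). λ = (2 - 5)/(15 - 2) ≡ 14/13 mod 17. 13⁻¹ ≡ 4 (mod 17) since 13·4 = 52 ≡ 1, so λ ≡ 5.
  x = λ² - 2 - 15 = 25 - 17 ≡ 8; y = λ·(2 - 8) - 5 ≡ 16. → (8, 16)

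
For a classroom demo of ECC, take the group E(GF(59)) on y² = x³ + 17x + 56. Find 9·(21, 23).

(21, 36)

Write G = (21, 23).
Double-and-add on 9 = (1001)₂. Start with G = (21, 23) for the leading 1-bit.
double: tangent at (21, 23): λ = (3·21² + 17)/(2·23) ≡ 42/46. 46⁻¹ ≡ 9 (mod 59), so λ ≡ 42·9 ≡ 24.
  x = λ² - 21 - 21 = 576 - 42 ≡ 3; y = λ·(21 - 3) - 23 ≡ 55. → (3, 55)
double: tangent at (3, 55): λ = (3·3² + 17)/(2·55) ≡ 44/51. 51⁻¹ ≡ 22 (mod 59), so λ ≡ 44·22 ≡ 24.
  x = λ² - 3 - 3 = 576 - 6 ≡ 39; y = λ·(3 - 39) - 55 ≡ 25. → (39, 25)
double: tangent at (39, 25): λ = (3·39² + 17)/(2·25) ≡ 37/50. 50⁻¹ ≡ 13 (mod 59) since 50·13 = 650 ≡ 1, so λ ≡ 37·13 ≡ 9.
  x = λ² - 39 - 39 = 81 - 78 ≡ 3; y = λ·(39 - 3) - 25 ≡ 4. → (3, 4)
add G: (3, 4) + (21, 23). λ = (23 - 4)/(21 - 3) ≡ 19/18 mod 59. 18⁻¹ ≡ 23 (mod 59) since 18·23 = 414 ≡ 1, so λ ≡ 24.
  x = λ² - 3 - 21 = 576 - 24 ≡ 21; y = λ·(3 - 21) - 4 ≡ 36. → (21, 36)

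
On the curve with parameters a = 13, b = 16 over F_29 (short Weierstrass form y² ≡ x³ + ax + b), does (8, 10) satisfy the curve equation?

y² = 10² ≡ 13; x³ + 13x + 16 = 632 ≡ 23 (mod 29). 13 ≠ 23.

no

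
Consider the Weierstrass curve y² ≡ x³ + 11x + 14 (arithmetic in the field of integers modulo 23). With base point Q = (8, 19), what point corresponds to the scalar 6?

O

Repeated addition: build up to 6Q.
2Q: tangent at (8, 19): λ = (3·8² + 11)/(2·19) ≡ 19/15. 15⁻¹ ≡ 20 (mod 23), so λ ≡ 19·20 ≡ 12.
  x = λ² - 8 - 8 = 144 - 16 ≡ 13; y = λ·(8 - 13) - 19 ≡ 13. → (13, 13)
3Q: (13, 13) + (8, 19). λ = (19 - 13)/(8 - 13) ≡ 6/18 mod 23. 18⁻¹ ≡ 9 (mod 23), so λ ≡ 8.
  x = λ² - 13 - 8 = 64 - 21 ≡ 20; y = λ·(13 - 20) - 13 ≡ 0. → (20, 0)
4Q: (20, 0) + (8, 19). λ = (19 - 0)/(8 - 20) ≡ 19/11 mod 23. 11⁻¹ ≡ 21 (mod 23), so λ ≡ 8.
  x = λ² - 20 - 8 = 64 - 28 ≡ 13; y = λ·(20 - 13) - 0 ≡ 10. → (13, 10)
5Q: (13, 10) + (8, 19). λ = (19 - 10)/(8 - 13) ≡ 9/18 mod 23. 18⁻¹ ≡ 9 (mod 23), so λ ≡ 12.
  x = λ² - 13 - 8 = 144 - 21 ≡ 8; y = λ·(13 - 8) - 10 ≡ 4. → (8, 4)
6Q: (8, 4) + (8, 19): same x and y₁ ≡ -y₂, so the sum is ∞.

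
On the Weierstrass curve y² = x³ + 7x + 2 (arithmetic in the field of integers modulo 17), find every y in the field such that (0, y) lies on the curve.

6, 11

x³ + 7x + 2 = 2 ≡ 2 (mod 17).
Square roots of 2 mod 17: 6 and 11 (since 6² = 36 ≡ 2).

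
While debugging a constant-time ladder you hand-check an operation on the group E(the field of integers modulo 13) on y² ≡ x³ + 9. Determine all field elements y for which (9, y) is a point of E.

6, 7

x³ + 0x + 9 = 738 ≡ 10 (mod 13).
Square roots of 10 mod 13: 6 and 7 (since 6² = 36 ≡ 10).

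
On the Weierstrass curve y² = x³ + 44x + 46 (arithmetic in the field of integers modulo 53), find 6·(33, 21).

Write P = (33, 21).
Double-and-add on 6 = (110)₂. Start with P = (33, 21) for the leading 1-bit.
double: tangent at (33, 21): λ = (3·33² + 44)/(2·21) ≡ 25/42. 42⁻¹ ≡ 24 (mod 53) since 42·24 = 1008 ≡ 1, so λ ≡ 25·24 ≡ 17.
  x = λ² - 33 - 33 = 289 - 66 ≡ 11; y = λ·(33 - 11) - 21 ≡ 35. → (11, 35)
add P: (11, 35) + (33, 21). λ = (21 - 35)/(33 - 11) ≡ 39/22 mod 53. 22⁻¹ ≡ 41 (mod 53), so λ ≡ 9.
  x = λ² - 11 - 33 = 81 - 44 ≡ 37; y = λ·(11 - 37) - 35 ≡ 49. → (37, 49)
double: tangent at (37, 49): λ = (3·37² + 44)/(2·49) ≡ 17/45. 45⁻¹ ≡ 33 (mod 53) since 45·33 = 1485 ≡ 1, so λ ≡ 17·33 ≡ 31.
  x = λ² - 37 - 37 = 961 - 74 ≡ 39; y = λ·(37 - 39) - 49 ≡ 48. → (39, 48)

(39, 48)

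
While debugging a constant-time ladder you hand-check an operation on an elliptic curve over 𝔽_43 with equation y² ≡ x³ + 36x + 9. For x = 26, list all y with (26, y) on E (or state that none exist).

17, 26

x³ + 36x + 9 = 18521 ≡ 31 (mod 43).
Square roots of 31 mod 43: 17 and 26 (since 17² = 289 ≡ 31).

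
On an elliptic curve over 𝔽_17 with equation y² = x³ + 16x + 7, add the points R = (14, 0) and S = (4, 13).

(8, 16)

(14, 0) + (4, 13). λ = (13 - 0)/(4 - 14) ≡ 13/7 mod 17. 7⁻¹ ≡ 5 (mod 17), so λ ≡ 14.
  x = λ² - 14 - 4 = 196 - 18 ≡ 8; y = λ·(14 - 8) - 0 ≡ 16. → (8, 16)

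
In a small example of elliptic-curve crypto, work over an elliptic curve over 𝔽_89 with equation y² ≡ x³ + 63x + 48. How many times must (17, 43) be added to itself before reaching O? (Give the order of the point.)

7

2P: tangent at (17, 43): λ = (3·17² + 63)/(2·43) ≡ 40/86. 86⁻¹ ≡ 59 (mod 89) since 86·59 = 5074 ≡ 1, so λ ≡ 40·59 ≡ 46.
  x = λ² - 17 - 17 = 2116 - 34 ≡ 35; y = λ·(17 - 35) - 43 ≡ 19. → (35, 19)
3P: (35, 19) + (17, 43). λ = (43 - 19)/(17 - 35) ≡ 24/71 mod 89. 71⁻¹ ≡ 84 (mod 89), so λ ≡ 58.
  x = λ² - 35 - 17 = 3364 - 52 ≡ 19; y = λ·(35 - 19) - 19 ≡ 19. → (19, 19)
4P: (19, 19) + (17, 43). λ = (43 - 19)/(17 - 19) ≡ 24/87 mod 89. 87⁻¹ ≡ 44 (mod 89) since 87·44 = 3828 ≡ 1, so λ ≡ 77.
  x = λ² - 19 - 17 = 5929 - 36 ≡ 19; y = λ·(19 - 19) - 19 ≡ 70. → (19, 70)
5P: (19, 70) + (17, 43). λ = (43 - 70)/(17 - 19) ≡ 62/87 mod 89. 87⁻¹ ≡ 44 (mod 89) since 87·44 = 3828 ≡ 1, so λ ≡ 58.
  x = λ² - 19 - 17 = 3364 - 36 ≡ 35; y = λ·(19 - 35) - 70 ≡ 70. → (35, 70)
6P: (35, 70) + (17, 43). λ = (43 - 70)/(17 - 35) ≡ 62/71 mod 89. 71⁻¹ ≡ 84 (mod 89), so λ ≡ 46.
  x = λ² - 35 - 17 = 2116 - 52 ≡ 17; y = λ·(35 - 17) - 70 ≡ 46. → (17, 46)
7P: (17, 46) + (17, 43): same x and y₁ ≡ -y₂, so the sum is O.
7P = O, so the order is 7.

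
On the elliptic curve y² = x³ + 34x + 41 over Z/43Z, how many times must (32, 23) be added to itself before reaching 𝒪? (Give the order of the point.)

2P: tangent at (32, 23): λ = (3·32² + 34)/(2·23) ≡ 10/3. 3⁻¹ ≡ 29 (mod 43), so λ ≡ 10·29 ≡ 32.
  x = λ² - 32 - 32 = 1024 - 64 ≡ 14; y = λ·(32 - 14) - 23 ≡ 37. → (14, 37)
3P: (14, 37) + (32, 23). λ = (23 - 37)/(32 - 14) ≡ 29/18 mod 43. 18⁻¹ ≡ 12 (mod 43), so λ ≡ 4.
  x = λ² - 14 - 32 = 16 - 46 ≡ 13; y = λ·(14 - 13) - 37 ≡ 10. → (13, 10)
4P: (13, 10) + (32, 23). λ = (23 - 10)/(32 - 13) ≡ 13/19 mod 43. 19⁻¹ ≡ 34 (mod 43), so λ ≡ 12.
  x = λ² - 13 - 32 = 144 - 45 ≡ 13; y = λ·(13 - 13) - 10 ≡ 33. → (13, 33)
5P: (13, 33) + (32, 23). λ = (23 - 33)/(32 - 13) ≡ 33/19 mod 43. 19⁻¹ ≡ 34 (mod 43), so λ ≡ 4.
  x = λ² - 13 - 32 = 16 - 45 ≡ 14; y = λ·(13 - 14) - 33 ≡ 6. → (14, 6)
6P: (14, 6) + (32, 23). λ = (23 - 6)/(32 - 14) ≡ 17/18 mod 43. 18⁻¹ ≡ 12 (mod 43) since 18·12 = 216 ≡ 1, so λ ≡ 32.
  x = λ² - 14 - 32 = 1024 - 46 ≡ 32; y = λ·(14 - 32) - 6 ≡ 20. → (32, 20)
7P: (32, 20) + (32, 23): same x and y₁ ≡ -y₂, so the sum is 𝒪.
7P = 𝒪, so the order is 7.

7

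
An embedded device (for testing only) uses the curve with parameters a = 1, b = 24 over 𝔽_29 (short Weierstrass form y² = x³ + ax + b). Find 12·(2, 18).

Write G = (2, 18).
Double-and-add on 12 = (1100)₂. Start with G = (2, 18) for the leading 1-bit.
double: tangent at (2, 18): λ = (3·2² + 1)/(2·18) ≡ 13/7. 7⁻¹ ≡ 25 (mod 29), so λ ≡ 13·25 ≡ 6.
  x = λ² - 2 - 2 = 36 - 4 ≡ 3; y = λ·(2 - 3) - 18 ≡ 5. → (3, 5)
add G: (3, 5) + (2, 18). λ = (18 - 5)/(2 - 3) ≡ 13/28 mod 29. 28⁻¹ ≡ 28 (mod 29), so λ ≡ 16.
  x = λ² - 3 - 2 = 256 - 5 ≡ 19; y = λ·(3 - 19) - 5 ≡ 0. → (19, 0)
double: (19, 0) + (19, 0): same x and y₁ ≡ -y₂, so the sum is 𝒪.
double: 𝒪 + 𝒪 = 𝒪 (identity).

O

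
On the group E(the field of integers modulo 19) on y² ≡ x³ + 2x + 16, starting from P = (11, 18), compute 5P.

Double-and-add on 5 = (101)₂. Start with P = (11, 18) for the leading 1-bit.
double: tangent at (11, 18): λ = (3·11² + 2)/(2·18) ≡ 4/17. 17⁻¹ ≡ 9 (mod 19), so λ ≡ 4·9 ≡ 17.
  x = λ² - 11 - 11 = 289 - 22 ≡ 1; y = λ·(11 - 1) - 18 ≡ 0. → (1, 0)
double: (1, 0) + (1, 0): same x and y₁ ≡ -y₂, so the sum is O.
add P: O + (11, 18) = (11, 18) (identity).

(11, 18)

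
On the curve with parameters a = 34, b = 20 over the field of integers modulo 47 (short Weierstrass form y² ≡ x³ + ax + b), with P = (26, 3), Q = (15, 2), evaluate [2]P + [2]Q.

(42, 30)

First 2P:
Repeated addition: build up to 2P.
2P: tangent at (26, 3): λ = (3·26² + 34)/(2·3) ≡ 41/6. 6⁻¹ ≡ 8 (mod 47), so λ ≡ 41·8 ≡ 46.
  x = λ² - 26 - 26 = 2116 - 52 ≡ 43; y = λ·(26 - 43) - 3 ≡ 14. → (43, 14)
2P = (43, 14).
Next 2Q:
Repeated addition: build up to 2Q.
2Q: tangent at (15, 2): λ = (3·15² + 34)/(2·2) ≡ 4/4. 4⁻¹ ≡ 12 (mod 47), so λ ≡ 4·12 ≡ 1.
  x = λ² - 15 - 15 = 1 - 30 ≡ 18; y = λ·(15 - 18) - 2 ≡ 42. → (18, 42)
2Q = (18, 42).
Finally 2P + 2Q:
(43, 14) + (18, 42). λ = (42 - 14)/(18 - 43) ≡ 28/22 mod 47. 22⁻¹ ≡ 15 (mod 47) since 22·15 = 330 ≡ 1, so λ ≡ 44.
  x = λ² - 43 - 18 = 1936 - 61 ≡ 42; y = λ·(43 - 42) - 14 ≡ 30. → (42, 30)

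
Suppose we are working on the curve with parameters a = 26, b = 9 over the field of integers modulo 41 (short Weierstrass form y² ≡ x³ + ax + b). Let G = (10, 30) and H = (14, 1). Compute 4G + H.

First 4G:
Repeated addition: build up to 4G.
2G: tangent at (10, 30): λ = (3·10² + 26)/(2·30) ≡ 39/19. 19⁻¹ ≡ 13 (mod 41), so λ ≡ 39·13 ≡ 15.
  x = λ² - 10 - 10 = 225 - 20 ≡ 0; y = λ·(10 - 0) - 30 ≡ 38. → (0, 38)
3G: (0, 38) + (10, 30). λ = (30 - 38)/(10 - 0) ≡ 33/10 mod 41. 10⁻¹ ≡ 37 (mod 41) since 10·37 = 370 ≡ 1, so λ ≡ 32.
  x = λ² - 0 - 10 = 1024 - 10 ≡ 30; y = λ·(0 - 30) - 38 ≡ 27. → (30, 27)
4G: (30, 27) + (10, 30). λ = (30 - 27)/(10 - 30) ≡ 3/21 mod 41. 21⁻¹ ≡ 2 (mod 41) since 21·2 = 42 ≡ 1, so λ ≡ 6.
  x = λ² - 30 - 10 = 36 - 40 ≡ 37; y = λ·(30 - 37) - 27 ≡ 13. → (37, 13)
4G = (37, 13).
Finally 4G + H:
(37, 13) + (14, 1). λ = (1 - 13)/(14 - 37) ≡ 29/18 mod 41. 18⁻¹ ≡ 16 (mod 41) since 18·16 = 288 ≡ 1, so λ ≡ 13.
  x = λ² - 37 - 14 = 169 - 51 ≡ 36; y = λ·(37 - 36) - 13 ≡ 0. → (36, 0)

(36, 0)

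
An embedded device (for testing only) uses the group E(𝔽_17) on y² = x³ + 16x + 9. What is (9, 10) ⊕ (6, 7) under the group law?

(3, 13)

(9, 10) + (6, 7). λ = (7 - 10)/(6 - 9) ≡ 14/14 mod 17. 14⁻¹ ≡ 11 (mod 17) since 14·11 = 154 ≡ 1, so λ ≡ 1.
  x = λ² - 9 - 6 = 1 - 15 ≡ 3; y = λ·(9 - 3) - 10 ≡ 13. → (3, 13)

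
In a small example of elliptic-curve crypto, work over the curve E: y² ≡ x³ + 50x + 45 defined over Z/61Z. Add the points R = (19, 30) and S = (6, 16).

(19, 30) + (6, 16). λ = (16 - 30)/(6 - 19) ≡ 47/48 mod 61. 48⁻¹ ≡ 14 (mod 61) since 48·14 = 672 ≡ 1, so λ ≡ 48.
  x = λ² - 19 - 6 = 2304 - 25 ≡ 22; y = λ·(19 - 22) - 30 ≡ 9. → (22, 9)

(22, 9)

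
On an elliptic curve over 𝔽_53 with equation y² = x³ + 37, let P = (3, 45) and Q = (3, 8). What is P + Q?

O

The two points share x = 3 and their y-coordinates satisfy 45 + 8 ≡ 0 (mod 53), so they are inverses. Their sum is ∞.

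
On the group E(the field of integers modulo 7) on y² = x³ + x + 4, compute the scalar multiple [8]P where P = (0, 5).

(4, 4)

Double-and-add on 8 = (1000)₂. Start with P = (0, 5) for the leading 1-bit.
double: tangent at (0, 5): λ = (3·0² + 1)/(2·5) ≡ 1/3. 3⁻¹ ≡ 5 (mod 7) since 3·5 = 15 ≡ 1, so λ ≡ 1·5 ≡ 5.
  x = λ² - 0 - 0 = 25 - 0 ≡ 4; y = λ·(0 - 4) - 5 ≡ 3. → (4, 3)
double: tangent at (4, 3): λ = (3·4² + 1)/(2·3) ≡ 0/6. 6⁻¹ ≡ 6 (mod 7), so λ ≡ 0·6 ≡ 0.
  x = λ² - 4 - 4 = 0 - 8 ≡ 6; y = λ·(4 - 6) - 3 ≡ 4. → (6, 4)
double: tangent at (6, 4): λ = (3·6² + 1)/(2·4) ≡ 4/1. 1⁻¹ ≡ 1 (mod 7) since 1·1 = 1 ≡ 1, so λ ≡ 4·1 ≡ 4.
  x = λ² - 6 - 6 = 16 - 12 ≡ 4; y = λ·(6 - 4) - 4 ≡ 4. → (4, 4)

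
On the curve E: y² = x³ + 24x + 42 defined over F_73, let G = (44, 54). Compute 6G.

Double-and-add on 6 = (110)₂. Start with G = (44, 54) for the leading 1-bit.
double: tangent at (44, 54): λ = (3·44² + 24)/(2·54) ≡ 65/35. 35⁻¹ ≡ 48 (mod 73) since 35·48 = 1680 ≡ 1, so λ ≡ 65·48 ≡ 54.
  x = λ² - 44 - 44 = 2916 - 88 ≡ 54; y = λ·(44 - 54) - 54 ≡ 63. → (54, 63)
add G: (54, 63) + (44, 54). λ = (54 - 63)/(44 - 54) ≡ 64/63 mod 73. 63⁻¹ ≡ 51 (mod 73) since 63·51 = 3213 ≡ 1, so λ ≡ 52.
  x = λ² - 54 - 44 = 2704 - 98 ≡ 51; y = λ·(54 - 51) - 63 ≡ 20. → (51, 20)
double: tangent at (51, 20): λ = (3·51² + 24)/(2·20) ≡ 16/40. 40⁻¹ ≡ 42 (mod 73) since 40·42 = 1680 ≡ 1, so λ ≡ 16·42 ≡ 15.
  x = λ² - 51 - 51 = 225 - 102 ≡ 50; y = λ·(51 - 50) - 20 ≡ 68. → (50, 68)

(50, 68)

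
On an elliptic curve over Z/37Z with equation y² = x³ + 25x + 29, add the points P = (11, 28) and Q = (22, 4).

(32, 1)

(11, 28) + (22, 4). λ = (4 - 28)/(22 - 11) ≡ 13/11 mod 37. 11⁻¹ ≡ 27 (mod 37) since 11·27 = 297 ≡ 1, so λ ≡ 18.
  x = λ² - 11 - 22 = 324 - 33 ≡ 32; y = λ·(11 - 32) - 28 ≡ 1. → (32, 1)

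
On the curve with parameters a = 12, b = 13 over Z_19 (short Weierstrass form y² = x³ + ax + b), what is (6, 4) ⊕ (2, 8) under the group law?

(12, 2)

(6, 4) + (2, 8). λ = (8 - 4)/(2 - 6) ≡ 4/15 mod 19. 15⁻¹ ≡ 14 (mod 19), so λ ≡ 18.
  x = λ² - 6 - 2 = 324 - 8 ≡ 12; y = λ·(6 - 12) - 4 ≡ 2. → (12, 2)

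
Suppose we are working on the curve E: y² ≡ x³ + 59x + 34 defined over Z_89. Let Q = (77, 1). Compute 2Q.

tangent at (77, 1): λ = (3·77² + 59)/(2·1) ≡ 46/2. 2⁻¹ ≡ 45 (mod 89) since 2·45 = 90 ≡ 1, so λ ≡ 46·45 ≡ 23.
  x = λ² - 77 - 77 = 529 - 154 ≡ 19; y = λ·(77 - 19) - 1 ≡ 87. → (19, 87)

(19, 87)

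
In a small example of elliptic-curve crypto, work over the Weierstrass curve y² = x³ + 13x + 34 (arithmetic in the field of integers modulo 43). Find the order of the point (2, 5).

2P: tangent at (2, 5): λ = (3·2² + 13)/(2·5) ≡ 25/10. 10⁻¹ ≡ 13 (mod 43), so λ ≡ 25·13 ≡ 24.
  x = λ² - 2 - 2 = 576 - 4 ≡ 13; y = λ·(2 - 13) - 5 ≡ 32. → (13, 32)
3P: (13, 32) + (2, 5). λ = (5 - 32)/(2 - 13) ≡ 16/32 mod 43. 32⁻¹ ≡ 39 (mod 43) since 32·39 = 1248 ≡ 1, so λ ≡ 22.
  x = λ² - 13 - 2 = 484 - 15 ≡ 39; y = λ·(13 - 39) - 32 ≡ 41. → (39, 41)
4P: (39, 41) + (2, 5). λ = (5 - 41)/(2 - 39) ≡ 7/6 mod 43. 6⁻¹ ≡ 36 (mod 43), so λ ≡ 37.
  x = λ² - 39 - 2 = 1369 - 41 ≡ 38; y = λ·(39 - 38) - 41 ≡ 39. → (38, 39)
5P: (38, 39) + (2, 5). λ = (5 - 39)/(2 - 38) ≡ 9/7 mod 43. 7⁻¹ ≡ 37 (mod 43), so λ ≡ 32.
  x = λ² - 38 - 2 = 1024 - 40 ≡ 38; y = λ·(38 - 38) - 39 ≡ 4. → (38, 4)
6P: (38, 4) + (2, 5). λ = (5 - 4)/(2 - 38) ≡ 1/7 mod 43. 7⁻¹ ≡ 37 (mod 43), so λ ≡ 37.
  x = λ² - 38 - 2 = 1369 - 40 ≡ 39; y = λ·(38 - 39) - 4 ≡ 2. → (39, 2)
7P: (39, 2) + (2, 5). λ = (5 - 2)/(2 - 39) ≡ 3/6 mod 43. 6⁻¹ ≡ 36 (mod 43), so λ ≡ 22.
  x = λ² - 39 - 2 = 484 - 41 ≡ 13; y = λ·(39 - 13) - 2 ≡ 11. → (13, 11)
8P: (13, 11) + (2, 5). λ = (5 - 11)/(2 - 13) ≡ 37/32 mod 43. 32⁻¹ ≡ 39 (mod 43) since 32·39 = 1248 ≡ 1, so λ ≡ 24.
  x = λ² - 13 - 2 = 576 - 15 ≡ 2; y = λ·(13 - 2) - 11 ≡ 38. → (2, 38)
9P: (2, 38) + (2, 5): same x and y₁ ≡ -y₂, so the sum is O.
9P = O, so the order is 9.

9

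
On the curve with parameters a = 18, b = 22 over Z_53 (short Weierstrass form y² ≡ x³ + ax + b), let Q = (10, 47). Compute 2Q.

tangent at (10, 47): λ = (3·10² + 18)/(2·47) ≡ 0/41. 41⁻¹ ≡ 22 (mod 53), so λ ≡ 0·22 ≡ 0.
  x = λ² - 10 - 10 = 0 - 20 ≡ 33; y = λ·(10 - 33) - 47 ≡ 6. → (33, 6)

(33, 6)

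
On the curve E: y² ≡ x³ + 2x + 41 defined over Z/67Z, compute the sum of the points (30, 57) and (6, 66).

(30, 57) + (6, 66). λ = (66 - 57)/(6 - 30) ≡ 9/43 mod 67. 43⁻¹ ≡ 53 (mod 67) since 43·53 = 2279 ≡ 1, so λ ≡ 8.
  x = λ² - 30 - 6 = 64 - 36 ≡ 28; y = λ·(30 - 28) - 57 ≡ 26. → (28, 26)

(28, 26)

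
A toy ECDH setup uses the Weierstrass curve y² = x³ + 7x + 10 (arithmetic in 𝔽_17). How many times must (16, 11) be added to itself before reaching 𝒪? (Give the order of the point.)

8

2P: tangent at (16, 11): λ = (3·16² + 7)/(2·11) ≡ 10/5. 5⁻¹ ≡ 7 (mod 17), so λ ≡ 10·7 ≡ 2.
  x = λ² - 16 - 16 = 4 - 32 ≡ 6; y = λ·(16 - 6) - 11 ≡ 9. → (6, 9)
3P: (6, 9) + (16, 11). λ = (11 - 9)/(16 - 6) ≡ 2/10 mod 17. 10⁻¹ ≡ 12 (mod 17) since 10·12 = 120 ≡ 1, so λ ≡ 7.
  x = λ² - 6 - 16 = 49 - 22 ≡ 10; y = λ·(6 - 10) - 9 ≡ 14. → (10, 14)
4P: (10, 14) + (16, 11). λ = (11 - 14)/(16 - 10) ≡ 14/6 mod 17. 6⁻¹ ≡ 3 (mod 17) since 6·3 = 18 ≡ 1, so λ ≡ 8.
  x = λ² - 10 - 16 = 64 - 26 ≡ 4; y = λ·(10 - 4) - 14 ≡ 0. → (4, 0)
5P: (4, 0) + (16, 11). λ = (11 - 0)/(16 - 4) ≡ 11/12 mod 17. 12⁻¹ ≡ 10 (mod 17), so λ ≡ 8.
  x = λ² - 4 - 16 = 64 - 20 ≡ 10; y = λ·(4 - 10) - 0 ≡ 3. → (10, 3)
6P: (10, 3) + (16, 11). λ = (11 - 3)/(16 - 10) ≡ 8/6 mod 17. 6⁻¹ ≡ 3 (mod 17) since 6·3 = 18 ≡ 1, so λ ≡ 7.
  x = λ² - 10 - 16 = 49 - 26 ≡ 6; y = λ·(10 - 6) - 3 ≡ 8. → (6, 8)
7P: (6, 8) + (16, 11). λ = (11 - 8)/(16 - 6) ≡ 3/10 mod 17. 10⁻¹ ≡ 12 (mod 17) since 10·12 = 120 ≡ 1, so λ ≡ 2.
  x = λ² - 6 - 16 = 4 - 22 ≡ 16; y = λ·(6 - 16) - 8 ≡ 6. → (16, 6)
8P: (16, 6) + (16, 11): same x and y₁ ≡ -y₂, so the sum is 𝒪.
8P = 𝒪, so the order is 8.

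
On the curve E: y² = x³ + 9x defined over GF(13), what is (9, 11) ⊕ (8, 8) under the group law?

(9, 11) + (8, 8). λ = (8 - 11)/(8 - 9) ≡ 10/12 mod 13. 12⁻¹ ≡ 12 (mod 13), so λ ≡ 3.
  x = λ² - 9 - 8 = 9 - 17 ≡ 5; y = λ·(9 - 5) - 11 ≡ 1. → (5, 1)

(5, 1)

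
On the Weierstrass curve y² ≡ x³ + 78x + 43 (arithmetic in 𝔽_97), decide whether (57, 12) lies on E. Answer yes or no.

yes

y² = 12² ≡ 47; x³ + 78x + 43 = 189682 ≡ 47 (mod 97). 47 = 47.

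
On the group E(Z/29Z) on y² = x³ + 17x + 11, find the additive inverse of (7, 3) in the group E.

(7, 26)

-(7, 3) = (7, -3 mod 29) = (7, 26).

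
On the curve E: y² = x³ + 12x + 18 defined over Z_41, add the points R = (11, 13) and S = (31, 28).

(38, 18)

(11, 13) + (31, 28). λ = (28 - 13)/(31 - 11) ≡ 15/20 mod 41. 20⁻¹ ≡ 39 (mod 41) since 20·39 = 780 ≡ 1, so λ ≡ 11.
  x = λ² - 11 - 31 = 121 - 42 ≡ 38; y = λ·(11 - 38) - 13 ≡ 18. → (38, 18)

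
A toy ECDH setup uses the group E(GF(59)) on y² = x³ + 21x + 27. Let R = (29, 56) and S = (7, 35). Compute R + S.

(45, 36)

(29, 56) + (7, 35). λ = (35 - 56)/(7 - 29) ≡ 38/37 mod 59. 37⁻¹ ≡ 8 (mod 59) since 37·8 = 296 ≡ 1, so λ ≡ 9.
  x = λ² - 29 - 7 = 81 - 36 ≡ 45; y = λ·(29 - 45) - 56 ≡ 36. → (45, 36)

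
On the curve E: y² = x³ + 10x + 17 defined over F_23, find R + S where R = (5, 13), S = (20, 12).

(5, 13) + (20, 12). λ = (12 - 13)/(20 - 5) ≡ 22/15 mod 23. 15⁻¹ ≡ 20 (mod 23) since 15·20 = 300 ≡ 1, so λ ≡ 3.
  x = λ² - 5 - 20 = 9 - 25 ≡ 7; y = λ·(5 - 7) - 13 ≡ 4. → (7, 4)

(7, 4)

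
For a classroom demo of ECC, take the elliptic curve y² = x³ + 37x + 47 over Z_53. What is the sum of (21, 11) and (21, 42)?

O

The two points share x = 21 and their y-coordinates satisfy 11 + 42 ≡ 0 (mod 53), so they are inverses. Their sum is 𝒪.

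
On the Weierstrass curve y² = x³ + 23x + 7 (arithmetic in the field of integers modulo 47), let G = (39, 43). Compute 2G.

(34, 40)

tangent at (39, 43): λ = (3·39² + 23)/(2·43) ≡ 27/39. 39⁻¹ ≡ 41 (mod 47), so λ ≡ 27·41 ≡ 26.
  x = λ² - 39 - 39 = 676 - 78 ≡ 34; y = λ·(39 - 34) - 43 ≡ 40. → (34, 40)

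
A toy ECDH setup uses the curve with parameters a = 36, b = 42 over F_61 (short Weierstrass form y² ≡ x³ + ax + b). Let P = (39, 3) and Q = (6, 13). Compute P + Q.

(32, 30)

(39, 3) + (6, 13). λ = (13 - 3)/(6 - 39) ≡ 10/28 mod 61. 28⁻¹ ≡ 24 (mod 61) since 28·24 = 672 ≡ 1, so λ ≡ 57.
  x = λ² - 39 - 6 = 3249 - 45 ≡ 32; y = λ·(39 - 32) - 3 ≡ 30. → (32, 30)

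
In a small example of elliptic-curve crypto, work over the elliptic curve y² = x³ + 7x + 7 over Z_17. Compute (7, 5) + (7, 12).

The two points share x = 7 and their y-coordinates satisfy 5 + 12 ≡ 0 (mod 17), so they are inverses. Their sum is O.

O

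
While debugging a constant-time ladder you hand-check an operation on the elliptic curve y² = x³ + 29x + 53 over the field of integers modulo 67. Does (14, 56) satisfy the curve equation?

yes

y² = 56² ≡ 54; x³ + 29x + 53 = 3203 ≡ 54 (mod 67). 54 = 54.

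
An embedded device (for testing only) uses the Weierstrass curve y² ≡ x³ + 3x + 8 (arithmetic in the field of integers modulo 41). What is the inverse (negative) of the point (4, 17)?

(4, 24)

-(4, 17) = (4, -17 mod 41) = (4, 24).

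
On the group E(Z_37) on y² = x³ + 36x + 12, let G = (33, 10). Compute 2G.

(36, 7)

tangent at (33, 10): λ = (3·33² + 36)/(2·10) ≡ 10/20. 20⁻¹ ≡ 13 (mod 37), so λ ≡ 10·13 ≡ 19.
  x = λ² - 33 - 33 = 361 - 66 ≡ 36; y = λ·(33 - 36) - 10 ≡ 7. → (36, 7)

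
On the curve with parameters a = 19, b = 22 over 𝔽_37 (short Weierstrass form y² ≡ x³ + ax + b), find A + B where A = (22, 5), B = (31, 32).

(22, 5) + (31, 32). λ = (32 - 5)/(31 - 22) ≡ 27/9 mod 37. 9⁻¹ ≡ 33 (mod 37), so λ ≡ 3.
  x = λ² - 22 - 31 = 9 - 53 ≡ 30; y = λ·(22 - 30) - 5 ≡ 8. → (30, 8)

(30, 8)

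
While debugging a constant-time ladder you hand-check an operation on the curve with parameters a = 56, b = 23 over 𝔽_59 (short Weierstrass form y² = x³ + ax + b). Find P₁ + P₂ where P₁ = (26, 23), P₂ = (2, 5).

(26, 23) + (2, 5). λ = (5 - 23)/(2 - 26) ≡ 41/35 mod 59. 35⁻¹ ≡ 27 (mod 59) since 35·27 = 945 ≡ 1, so λ ≡ 45.
  x = λ² - 26 - 2 = 2025 - 28 ≡ 50; y = λ·(26 - 50) - 23 ≡ 18. → (50, 18)

(50, 18)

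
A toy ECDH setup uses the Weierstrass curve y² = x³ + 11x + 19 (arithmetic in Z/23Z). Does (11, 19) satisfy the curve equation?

no

y² = 19² ≡ 16; x³ + 11x + 19 = 1471 ≡ 22 (mod 23). 16 ≠ 22.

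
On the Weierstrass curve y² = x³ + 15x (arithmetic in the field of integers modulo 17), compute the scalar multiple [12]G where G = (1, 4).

Double-and-add on 12 = (1100)₂. Start with G = (1, 4) for the leading 1-bit.
double: tangent at (1, 4): λ = (3·1² + 15)/(2·4) ≡ 1/8. 8⁻¹ ≡ 15 (mod 17) since 8·15 = 120 ≡ 1, so λ ≡ 1·15 ≡ 15.
  x = λ² - 1 - 1 = 225 - 2 ≡ 2; y = λ·(1 - 2) - 4 ≡ 15. → (2, 15)
add G: (2, 15) + (1, 4). λ = (4 - 15)/(1 - 2) ≡ 6/16 mod 17. 16⁻¹ ≡ 16 (mod 17), so λ ≡ 11.
  x = λ² - 2 - 1 = 121 - 3 ≡ 16; y = λ·(2 - 16) - 15 ≡ 1. → (16, 1)
double: tangent at (16, 1): λ = (3·16² + 15)/(2·1) ≡ 1/2. 2⁻¹ ≡ 9 (mod 17), so λ ≡ 1·9 ≡ 9.
  x = λ² - 16 - 16 = 81 - 32 ≡ 15; y = λ·(16 - 15) - 1 ≡ 8. → (15, 8)
double: tangent at (15, 8): λ = (3·15² + 15)/(2·8) ≡ 10/16. 16⁻¹ ≡ 16 (mod 17) since 16·16 = 256 ≡ 1, so λ ≡ 10·16 ≡ 7.
  x = λ² - 15 - 15 = 49 - 30 ≡ 2; y = λ·(15 - 2) - 8 ≡ 15. → (2, 15)

(2, 15)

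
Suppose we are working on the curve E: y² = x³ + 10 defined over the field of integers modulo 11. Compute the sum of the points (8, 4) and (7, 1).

(5, 5)

(8, 4) + (7, 1). λ = (1 - 4)/(7 - 8) ≡ 8/10 mod 11. 10⁻¹ ≡ 10 (mod 11) since 10·10 = 100 ≡ 1, so λ ≡ 3.
  x = λ² - 8 - 7 = 9 - 15 ≡ 5; y = λ·(8 - 5) - 4 ≡ 5. → (5, 5)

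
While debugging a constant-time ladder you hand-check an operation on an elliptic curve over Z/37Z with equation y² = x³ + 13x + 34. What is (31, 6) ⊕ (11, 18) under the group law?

(22, 33)

(31, 6) + (11, 18). λ = (18 - 6)/(11 - 31) ≡ 12/17 mod 37. 17⁻¹ ≡ 24 (mod 37), so λ ≡ 29.
  x = λ² - 31 - 11 = 841 - 42 ≡ 22; y = λ·(31 - 22) - 6 ≡ 33. → (22, 33)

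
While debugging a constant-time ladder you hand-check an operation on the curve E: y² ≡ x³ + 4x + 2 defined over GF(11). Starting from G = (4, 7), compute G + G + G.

Repeated addition: build up to 3G.
2G: tangent at (4, 7): λ = (3·4² + 4)/(2·7) ≡ 8/3. 3⁻¹ ≡ 4 (mod 11), so λ ≡ 8·4 ≡ 10.
  x = λ² - 4 - 4 = 100 - 8 ≡ 4; y = λ·(4 - 4) - 7 ≡ 4. → (4, 4)
3G: (4, 4) + (4, 7): same x and y₁ ≡ -y₂, so the sum is ∞.

O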